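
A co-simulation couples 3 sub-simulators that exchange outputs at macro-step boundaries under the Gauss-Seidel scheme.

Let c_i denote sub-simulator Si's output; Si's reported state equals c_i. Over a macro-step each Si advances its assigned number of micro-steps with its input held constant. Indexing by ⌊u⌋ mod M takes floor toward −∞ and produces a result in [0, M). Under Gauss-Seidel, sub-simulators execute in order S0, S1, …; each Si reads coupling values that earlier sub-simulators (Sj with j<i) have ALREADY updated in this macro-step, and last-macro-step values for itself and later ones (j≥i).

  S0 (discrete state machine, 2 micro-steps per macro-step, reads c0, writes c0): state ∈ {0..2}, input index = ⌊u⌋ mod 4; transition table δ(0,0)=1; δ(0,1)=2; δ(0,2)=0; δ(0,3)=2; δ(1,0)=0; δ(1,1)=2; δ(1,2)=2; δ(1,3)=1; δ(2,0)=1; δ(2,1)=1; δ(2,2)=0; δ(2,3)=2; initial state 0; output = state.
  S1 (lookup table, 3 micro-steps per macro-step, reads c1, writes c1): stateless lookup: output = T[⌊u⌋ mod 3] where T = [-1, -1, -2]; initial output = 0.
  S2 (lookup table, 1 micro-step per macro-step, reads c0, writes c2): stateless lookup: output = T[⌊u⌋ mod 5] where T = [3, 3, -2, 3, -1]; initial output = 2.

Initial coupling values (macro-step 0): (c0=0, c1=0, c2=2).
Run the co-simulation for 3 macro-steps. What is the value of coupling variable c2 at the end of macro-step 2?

macro 1: S0 reads c0=0 → after 2×micro: 0; S1 reads c1=0 → after 3×micro: -1; S2 reads c0=0 → after 1×micro: 3 ⇒ (c0=0, c1=-1, c2=3)
macro 2: S0 reads c0=0 → after 2×micro: 0; S1 reads c1=-1 → after 3×micro: -2; S2 reads c0=0 → after 1×micro: 3 ⇒ (c0=0, c1=-2, c2=3)
macro 3: S0 reads c0=0 → after 2×micro: 0; S1 reads c1=-2 → after 3×micro: -1; S2 reads c0=0 → after 1×micro: 3 ⇒ (c0=0, c1=-1, c2=3)

c2 at macro-step 2 = 3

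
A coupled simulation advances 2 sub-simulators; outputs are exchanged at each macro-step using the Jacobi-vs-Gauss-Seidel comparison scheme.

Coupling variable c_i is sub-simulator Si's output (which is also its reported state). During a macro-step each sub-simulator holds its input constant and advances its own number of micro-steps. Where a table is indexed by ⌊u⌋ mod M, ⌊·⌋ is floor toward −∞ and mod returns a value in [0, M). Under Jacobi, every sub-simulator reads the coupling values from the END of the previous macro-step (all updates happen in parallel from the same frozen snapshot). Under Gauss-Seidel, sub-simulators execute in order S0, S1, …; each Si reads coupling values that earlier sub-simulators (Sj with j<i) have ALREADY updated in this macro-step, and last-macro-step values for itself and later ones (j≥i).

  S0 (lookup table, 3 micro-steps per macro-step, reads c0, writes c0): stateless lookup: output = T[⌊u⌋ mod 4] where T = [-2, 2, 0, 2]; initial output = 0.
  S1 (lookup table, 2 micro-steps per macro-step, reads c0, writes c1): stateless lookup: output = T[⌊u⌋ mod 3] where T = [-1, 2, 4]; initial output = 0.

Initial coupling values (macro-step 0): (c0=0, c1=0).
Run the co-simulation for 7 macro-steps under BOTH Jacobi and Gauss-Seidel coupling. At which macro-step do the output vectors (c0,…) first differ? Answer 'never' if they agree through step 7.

[Jacobi] macro 1: S0 reads c0=0 → after 3×micro: -2; S1 reads c0=0 → after 2×micro: -1 ⇒ (c0=-2, c1=-1)
[Jacobi] macro 2: S0 reads c0=-2 → after 3×micro: 0; S1 reads c0=-2 → after 2×micro: 2 ⇒ (c0=0, c1=2)
[Jacobi] macro 3: S0 reads c0=0 → after 3×micro: -2; S1 reads c0=0 → after 2×micro: -1 ⇒ (c0=-2, c1=-1)
[Jacobi] macro 4: S0 reads c0=-2 → after 3×micro: 0; S1 reads c0=-2 → after 2×micro: 2 ⇒ (c0=0, c1=2)
[Jacobi] macro 5: S0 reads c0=0 → after 3×micro: -2; S1 reads c0=0 → after 2×micro: -1 ⇒ (c0=-2, c1=-1)
[Jacobi] macro 6: S0 reads c0=-2 → after 3×micro: 0; S1 reads c0=-2 → after 2×micro: 2 ⇒ (c0=0, c1=2)
[Jacobi] macro 7: S0 reads c0=0 → after 3×micro: -2; S1 reads c0=0 → after 2×micro: -1 ⇒ (c0=-2, c1=-1)
[Gauss-Seidel] macro 1: S0 reads c0=0 → after 3×micro: -2; S1 reads c0=-2 → after 2×micro: 2 ⇒ (c0=-2, c1=2)
[Gauss-Seidel] macro 2: S0 reads c0=-2 → after 3×micro: 0; S1 reads c0=0 → after 2×micro: -1 ⇒ (c0=0, c1=-1)
[Gauss-Seidel] macro 3: S0 reads c0=0 → after 3×micro: -2; S1 reads c0=-2 → after 2×micro: 2 ⇒ (c0=-2, c1=2)
[Gauss-Seidel] macro 4: S0 reads c0=-2 → after 3×micro: 0; S1 reads c0=0 → after 2×micro: -1 ⇒ (c0=0, c1=-1)
[Gauss-Seidel] macro 5: S0 reads c0=0 → after 3×micro: -2; S1 reads c0=-2 → after 2×micro: 2 ⇒ (c0=-2, c1=2)
[Gauss-Seidel] macro 6: S0 reads c0=-2 → after 3×micro: 0; S1 reads c0=0 → after 2×micro: -1 ⇒ (c0=0, c1=-1)
[Gauss-Seidel] macro 7: S0 reads c0=0 → after 3×micro: -2; S1 reads c0=-2 → after 2×micro: 2 ⇒ (c0=-2, c1=2)

first divergence at macro-step: 1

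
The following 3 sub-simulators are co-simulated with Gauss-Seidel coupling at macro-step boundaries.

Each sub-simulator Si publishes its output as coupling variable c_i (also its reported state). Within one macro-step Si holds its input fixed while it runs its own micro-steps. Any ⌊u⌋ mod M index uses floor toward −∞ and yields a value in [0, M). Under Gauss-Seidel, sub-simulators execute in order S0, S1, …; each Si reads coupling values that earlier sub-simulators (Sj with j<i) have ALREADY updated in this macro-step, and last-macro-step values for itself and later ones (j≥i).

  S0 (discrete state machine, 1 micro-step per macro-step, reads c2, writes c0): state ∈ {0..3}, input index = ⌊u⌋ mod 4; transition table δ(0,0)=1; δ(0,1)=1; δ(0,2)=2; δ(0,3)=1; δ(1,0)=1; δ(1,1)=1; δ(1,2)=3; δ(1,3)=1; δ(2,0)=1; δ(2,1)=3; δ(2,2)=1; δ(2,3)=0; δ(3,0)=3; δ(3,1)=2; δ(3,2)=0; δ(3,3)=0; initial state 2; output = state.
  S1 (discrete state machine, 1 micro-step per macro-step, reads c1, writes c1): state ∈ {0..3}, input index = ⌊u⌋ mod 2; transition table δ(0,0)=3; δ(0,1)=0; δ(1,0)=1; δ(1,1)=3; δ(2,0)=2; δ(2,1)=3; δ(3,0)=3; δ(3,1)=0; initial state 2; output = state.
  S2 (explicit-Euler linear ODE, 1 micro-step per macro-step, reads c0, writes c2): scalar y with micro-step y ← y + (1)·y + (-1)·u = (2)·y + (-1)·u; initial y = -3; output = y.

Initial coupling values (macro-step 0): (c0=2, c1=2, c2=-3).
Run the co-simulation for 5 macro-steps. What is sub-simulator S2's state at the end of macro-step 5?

S2 state at macro-step 5 = -155

macro 1: S0 reads c2=-3 → after 1×micro: 3; S1 reads c1=2 → after 1×micro: 2; S2 reads c0=3 → after 1×micro: -9 ⇒ (c0=3, c1=2, c2=-9)
macro 2: S0 reads c2=-9 → after 1×micro: 0; S1 reads c1=2 → after 1×micro: 2; S2 reads c0=0 → after 1×micro: -18 ⇒ (c0=0, c1=2, c2=-18)
macro 3: S0 reads c2=-18 → after 1×micro: 2; S1 reads c1=2 → after 1×micro: 2; S2 reads c0=2 → after 1×micro: -38 ⇒ (c0=2, c1=2, c2=-38)
macro 4: S0 reads c2=-38 → after 1×micro: 1; S1 reads c1=2 → after 1×micro: 2; S2 reads c0=1 → after 1×micro: -77 ⇒ (c0=1, c1=2, c2=-77)
macro 5: S0 reads c2=-77 → after 1×micro: 1; S1 reads c1=2 → after 1×micro: 2; S2 reads c0=1 → after 1×micro: -155 ⇒ (c0=1, c1=2, c2=-155)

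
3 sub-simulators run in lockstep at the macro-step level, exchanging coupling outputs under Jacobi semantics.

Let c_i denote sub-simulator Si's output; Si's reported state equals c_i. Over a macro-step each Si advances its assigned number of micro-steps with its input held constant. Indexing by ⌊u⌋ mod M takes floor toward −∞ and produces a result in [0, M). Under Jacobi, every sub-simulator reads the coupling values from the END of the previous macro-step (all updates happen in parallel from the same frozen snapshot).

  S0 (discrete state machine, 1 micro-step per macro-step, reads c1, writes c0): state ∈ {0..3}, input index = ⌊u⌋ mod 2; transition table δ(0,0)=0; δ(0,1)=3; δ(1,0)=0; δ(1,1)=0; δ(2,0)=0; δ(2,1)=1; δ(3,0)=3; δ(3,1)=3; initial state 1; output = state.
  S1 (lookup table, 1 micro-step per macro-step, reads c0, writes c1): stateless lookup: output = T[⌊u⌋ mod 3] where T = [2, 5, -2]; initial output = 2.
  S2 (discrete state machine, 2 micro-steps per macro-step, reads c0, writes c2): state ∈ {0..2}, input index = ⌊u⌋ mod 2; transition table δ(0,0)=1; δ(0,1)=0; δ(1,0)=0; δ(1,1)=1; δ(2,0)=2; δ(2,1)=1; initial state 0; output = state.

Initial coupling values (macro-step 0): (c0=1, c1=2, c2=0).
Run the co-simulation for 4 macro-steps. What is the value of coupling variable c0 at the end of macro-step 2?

c0 at macro-step 2 = 3

macro 1: S0 reads c1=2 → after 1×micro: 0; S1 reads c0=1 → after 1×micro: 5; S2 reads c0=1 → after 2×micro: 0 ⇒ (c0=0, c1=5, c2=0)
macro 2: S0 reads c1=5 → after 1×micro: 3; S1 reads c0=0 → after 1×micro: 2; S2 reads c0=0 → after 2×micro: 0 ⇒ (c0=3, c1=2, c2=0)
macro 3: S0 reads c1=2 → after 1×micro: 3; S1 reads c0=3 → after 1×micro: 2; S2 reads c0=3 → after 2×micro: 0 ⇒ (c0=3, c1=2, c2=0)
macro 4: S0 reads c1=2 → after 1×micro: 3; S1 reads c0=3 → after 1×micro: 2; S2 reads c0=3 → after 2×micro: 0 ⇒ (c0=3, c1=2, c2=0)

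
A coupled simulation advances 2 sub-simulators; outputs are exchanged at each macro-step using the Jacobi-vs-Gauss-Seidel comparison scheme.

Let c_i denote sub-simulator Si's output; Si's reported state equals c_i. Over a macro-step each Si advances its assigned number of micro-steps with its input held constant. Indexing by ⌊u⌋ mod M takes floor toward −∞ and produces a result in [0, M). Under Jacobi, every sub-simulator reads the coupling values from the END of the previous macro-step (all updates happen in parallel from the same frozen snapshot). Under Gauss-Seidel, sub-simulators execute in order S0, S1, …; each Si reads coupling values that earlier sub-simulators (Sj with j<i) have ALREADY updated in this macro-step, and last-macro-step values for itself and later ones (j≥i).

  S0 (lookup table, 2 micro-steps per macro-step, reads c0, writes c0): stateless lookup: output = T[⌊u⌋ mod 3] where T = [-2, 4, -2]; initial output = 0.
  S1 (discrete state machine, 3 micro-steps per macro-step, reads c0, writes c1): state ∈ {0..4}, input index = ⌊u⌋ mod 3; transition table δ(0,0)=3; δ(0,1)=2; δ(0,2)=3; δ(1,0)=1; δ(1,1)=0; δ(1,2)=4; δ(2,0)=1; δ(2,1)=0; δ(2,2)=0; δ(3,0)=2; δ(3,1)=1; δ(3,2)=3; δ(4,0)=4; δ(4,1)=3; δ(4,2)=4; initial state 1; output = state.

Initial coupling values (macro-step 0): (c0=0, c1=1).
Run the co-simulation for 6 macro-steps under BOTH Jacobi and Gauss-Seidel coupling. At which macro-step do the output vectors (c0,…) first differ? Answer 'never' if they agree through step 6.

[Jacobi] macro 1: S0 reads c0=0 → after 2×micro: -2; S1 reads c0=0 → after 3×micro: 1 ⇒ (c0=-2, c1=1)
[Jacobi] macro 2: S0 reads c0=-2 → after 2×micro: 4; S1 reads c0=-2 → after 3×micro: 0 ⇒ (c0=4, c1=0)
[Jacobi] macro 3: S0 reads c0=4 → after 2×micro: 4; S1 reads c0=4 → after 3×micro: 2 ⇒ (c0=4, c1=2)
[Jacobi] macro 4: S0 reads c0=4 → after 2×micro: 4; S1 reads c0=4 → after 3×micro: 0 ⇒ (c0=4, c1=0)
[Jacobi] macro 5: S0 reads c0=4 → after 2×micro: 4; S1 reads c0=4 → after 3×micro: 2 ⇒ (c0=4, c1=2)
[Jacobi] macro 6: S0 reads c0=4 → after 2×micro: 4; S1 reads c0=4 → after 3×micro: 0 ⇒ (c0=4, c1=0)
[Gauss-Seidel] macro 1: S0 reads c0=0 → after 2×micro: -2; S1 reads c0=-2 → after 3×micro: 0 ⇒ (c0=-2, c1=0)
[Gauss-Seidel] macro 2: S0 reads c0=-2 → after 2×micro: 4; S1 reads c0=4 → after 3×micro: 2 ⇒ (c0=4, c1=2)
[Gauss-Seidel] macro 3: S0 reads c0=4 → after 2×micro: 4; S1 reads c0=4 → after 3×micro: 0 ⇒ (c0=4, c1=0)
[Gauss-Seidel] macro 4: S0 reads c0=4 → after 2×micro: 4; S1 reads c0=4 → after 3×micro: 2 ⇒ (c0=4, c1=2)
[Gauss-Seidel] macro 5: S0 reads c0=4 → after 2×micro: 4; S1 reads c0=4 → after 3×micro: 0 ⇒ (c0=4, c1=0)
[Gauss-Seidel] macro 6: S0 reads c0=4 → after 2×micro: 4; S1 reads c0=4 → after 3×micro: 2 ⇒ (c0=4, c1=2)

first divergence at macro-step: 1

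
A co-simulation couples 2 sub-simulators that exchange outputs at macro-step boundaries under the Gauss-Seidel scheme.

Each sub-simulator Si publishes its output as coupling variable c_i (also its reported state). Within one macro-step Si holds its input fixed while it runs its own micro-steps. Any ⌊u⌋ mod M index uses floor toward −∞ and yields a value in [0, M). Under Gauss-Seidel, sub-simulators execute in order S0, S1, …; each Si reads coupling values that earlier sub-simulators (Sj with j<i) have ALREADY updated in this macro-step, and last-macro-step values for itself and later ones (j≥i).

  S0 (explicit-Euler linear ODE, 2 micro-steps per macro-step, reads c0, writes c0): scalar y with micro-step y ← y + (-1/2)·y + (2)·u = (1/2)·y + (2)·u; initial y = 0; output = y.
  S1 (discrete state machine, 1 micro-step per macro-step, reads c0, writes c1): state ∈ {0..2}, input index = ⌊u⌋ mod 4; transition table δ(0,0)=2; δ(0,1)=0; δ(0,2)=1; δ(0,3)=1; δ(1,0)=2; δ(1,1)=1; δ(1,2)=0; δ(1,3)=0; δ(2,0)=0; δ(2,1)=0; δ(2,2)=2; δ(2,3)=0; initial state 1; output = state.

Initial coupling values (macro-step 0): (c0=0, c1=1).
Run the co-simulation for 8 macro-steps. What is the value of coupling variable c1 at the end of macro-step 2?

macro 1: S0 reads c0=0 → after 2×micro: 0; S1 reads c0=0 → after 1×micro: 2 ⇒ (c0=0, c1=2)
macro 2: S0 reads c0=0 → after 2×micro: 0; S1 reads c0=0 → after 1×micro: 0 ⇒ (c0=0, c1=0)
macro 3: S0 reads c0=0 → after 2×micro: 0; S1 reads c0=0 → after 1×micro: 2 ⇒ (c0=0, c1=2)
macro 4: S0 reads c0=0 → after 2×micro: 0; S1 reads c0=0 → after 1×micro: 0 ⇒ (c0=0, c1=0)
macro 5: S0 reads c0=0 → after 2×micro: 0; S1 reads c0=0 → after 1×micro: 2 ⇒ (c0=0, c1=2)
macro 6: S0 reads c0=0 → after 2×micro: 0; S1 reads c0=0 → after 1×micro: 0 ⇒ (c0=0, c1=0)
macro 7: S0 reads c0=0 → after 2×micro: 0; S1 reads c0=0 → after 1×micro: 2 ⇒ (c0=0, c1=2)
macro 8: S0 reads c0=0 → after 2×micro: 0; S1 reads c0=0 → after 1×micro: 0 ⇒ (c0=0, c1=0)

c1 at macro-step 2 = 0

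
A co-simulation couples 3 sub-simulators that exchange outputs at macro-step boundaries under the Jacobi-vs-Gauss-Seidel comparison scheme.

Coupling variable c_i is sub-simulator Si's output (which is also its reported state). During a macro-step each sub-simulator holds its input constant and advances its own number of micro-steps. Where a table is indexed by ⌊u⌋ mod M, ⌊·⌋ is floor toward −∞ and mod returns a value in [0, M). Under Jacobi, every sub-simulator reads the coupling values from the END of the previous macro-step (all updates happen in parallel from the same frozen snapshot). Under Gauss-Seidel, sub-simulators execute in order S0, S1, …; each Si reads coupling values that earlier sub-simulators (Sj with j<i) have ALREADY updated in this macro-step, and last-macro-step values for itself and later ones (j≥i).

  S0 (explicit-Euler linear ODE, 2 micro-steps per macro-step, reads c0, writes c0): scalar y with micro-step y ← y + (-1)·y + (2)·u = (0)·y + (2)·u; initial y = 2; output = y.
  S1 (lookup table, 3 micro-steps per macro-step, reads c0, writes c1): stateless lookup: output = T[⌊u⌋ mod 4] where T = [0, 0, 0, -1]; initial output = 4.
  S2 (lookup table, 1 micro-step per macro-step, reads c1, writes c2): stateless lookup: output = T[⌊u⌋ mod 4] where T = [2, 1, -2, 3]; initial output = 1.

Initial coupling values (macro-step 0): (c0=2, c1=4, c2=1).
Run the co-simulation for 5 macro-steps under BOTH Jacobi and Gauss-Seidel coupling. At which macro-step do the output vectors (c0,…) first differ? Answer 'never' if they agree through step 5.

[Jacobi] macro 1: S0 reads c0=2 → after 2×micro: 4; S1 reads c0=2 → after 3×micro: 0; S2 reads c1=4 → after 1×micro: 2 ⇒ (c0=4, c1=0, c2=2)
[Jacobi] macro 2: S0 reads c0=4 → after 2×micro: 8; S1 reads c0=4 → after 3×micro: 0; S2 reads c1=0 → after 1×micro: 2 ⇒ (c0=8, c1=0, c2=2)
[Jacobi] macro 3: S0 reads c0=8 → after 2×micro: 16; S1 reads c0=8 → after 3×micro: 0; S2 reads c1=0 → after 1×micro: 2 ⇒ (c0=16, c1=0, c2=2)
[Jacobi] macro 4: S0 reads c0=16 → after 2×micro: 32; S1 reads c0=16 → after 3×micro: 0; S2 reads c1=0 → after 1×micro: 2 ⇒ (c0=32, c1=0, c2=2)
[Jacobi] macro 5: S0 reads c0=32 → after 2×micro: 64; S1 reads c0=32 → after 3×micro: 0; S2 reads c1=0 → after 1×micro: 2 ⇒ (c0=64, c1=0, c2=2)
[Gauss-Seidel] macro 1: S0 reads c0=2 → after 2×micro: 4; S1 reads c0=4 → after 3×micro: 0; S2 reads c1=0 → after 1×micro: 2 ⇒ (c0=4, c1=0, c2=2)
[Gauss-Seidel] macro 2: S0 reads c0=4 → after 2×micro: 8; S1 reads c0=8 → after 3×micro: 0; S2 reads c1=0 → after 1×micro: 2 ⇒ (c0=8, c1=0, c2=2)
[Gauss-Seidel] macro 3: S0 reads c0=8 → after 2×micro: 16; S1 reads c0=16 → after 3×micro: 0; S2 reads c1=0 → after 1×micro: 2 ⇒ (c0=16, c1=0, c2=2)
[Gauss-Seidel] macro 4: S0 reads c0=16 → after 2×micro: 32; S1 reads c0=32 → after 3×micro: 0; S2 reads c1=0 → after 1×micro: 2 ⇒ (c0=32, c1=0, c2=2)
[Gauss-Seidel] macro 5: S0 reads c0=32 → after 2×micro: 64; S1 reads c0=64 → after 3×micro: 0; S2 reads c1=0 → after 1×micro: 2 ⇒ (c0=64, c1=0, c2=2)

first divergence at macro-step: never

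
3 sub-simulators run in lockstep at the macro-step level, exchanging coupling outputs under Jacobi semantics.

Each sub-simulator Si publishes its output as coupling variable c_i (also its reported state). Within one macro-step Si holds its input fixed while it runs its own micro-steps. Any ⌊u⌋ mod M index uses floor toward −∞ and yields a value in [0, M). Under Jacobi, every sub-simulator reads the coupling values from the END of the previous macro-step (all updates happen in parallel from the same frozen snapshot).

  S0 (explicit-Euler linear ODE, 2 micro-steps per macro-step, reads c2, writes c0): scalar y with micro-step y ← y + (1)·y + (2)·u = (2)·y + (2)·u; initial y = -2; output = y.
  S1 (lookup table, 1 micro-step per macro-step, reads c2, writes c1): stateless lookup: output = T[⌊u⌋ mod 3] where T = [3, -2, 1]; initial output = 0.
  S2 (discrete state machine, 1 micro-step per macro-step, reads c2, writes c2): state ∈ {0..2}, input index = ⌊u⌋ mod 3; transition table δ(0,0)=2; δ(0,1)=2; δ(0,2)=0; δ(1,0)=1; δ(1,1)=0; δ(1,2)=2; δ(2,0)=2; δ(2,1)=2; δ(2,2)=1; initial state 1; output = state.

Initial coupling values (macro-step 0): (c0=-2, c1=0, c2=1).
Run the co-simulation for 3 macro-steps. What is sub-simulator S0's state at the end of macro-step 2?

macro 1: S0 reads c2=1 → after 2×micro: -2; S1 reads c2=1 → after 1×micro: -2; S2 reads c2=1 → after 1×micro: 0 ⇒ (c0=-2, c1=-2, c2=0)
macro 2: S0 reads c2=0 → after 2×micro: -8; S1 reads c2=0 → after 1×micro: 3; S2 reads c2=0 → after 1×micro: 2 ⇒ (c0=-8, c1=3, c2=2)
macro 3: S0 reads c2=2 → after 2×micro: -20; S1 reads c2=2 → after 1×micro: 1; S2 reads c2=2 → after 1×micro: 1 ⇒ (c0=-20, c1=1, c2=1)

S0 state at macro-step 2 = -8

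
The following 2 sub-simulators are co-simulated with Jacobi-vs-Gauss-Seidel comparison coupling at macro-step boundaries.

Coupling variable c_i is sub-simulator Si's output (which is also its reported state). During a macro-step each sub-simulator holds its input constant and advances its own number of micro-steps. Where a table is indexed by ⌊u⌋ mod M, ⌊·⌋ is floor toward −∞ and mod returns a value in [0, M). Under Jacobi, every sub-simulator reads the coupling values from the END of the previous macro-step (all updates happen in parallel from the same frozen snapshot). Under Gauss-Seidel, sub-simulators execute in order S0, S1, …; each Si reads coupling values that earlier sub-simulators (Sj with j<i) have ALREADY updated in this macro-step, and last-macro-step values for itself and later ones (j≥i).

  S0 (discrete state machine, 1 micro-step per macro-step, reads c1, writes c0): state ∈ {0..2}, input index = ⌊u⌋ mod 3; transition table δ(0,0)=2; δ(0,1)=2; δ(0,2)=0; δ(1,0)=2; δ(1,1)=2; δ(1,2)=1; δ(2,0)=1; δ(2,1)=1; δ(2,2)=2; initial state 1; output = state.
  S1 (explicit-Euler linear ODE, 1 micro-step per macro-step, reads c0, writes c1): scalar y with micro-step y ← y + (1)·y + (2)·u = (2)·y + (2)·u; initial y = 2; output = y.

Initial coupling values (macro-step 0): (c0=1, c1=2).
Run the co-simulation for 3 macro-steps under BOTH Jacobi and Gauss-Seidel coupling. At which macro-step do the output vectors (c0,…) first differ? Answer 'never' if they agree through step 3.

[Jacobi] macro 1: S0 reads c1=2 → after 1×micro: 1; S1 reads c0=1 → after 1×micro: 6 ⇒ (c0=1, c1=6)
[Jacobi] macro 2: S0 reads c1=6 → after 1×micro: 2; S1 reads c0=1 → after 1×micro: 14 ⇒ (c0=2, c1=14)
[Jacobi] macro 3: S0 reads c1=14 → after 1×micro: 2; S1 reads c0=2 → after 1×micro: 32 ⇒ (c0=2, c1=32)
[Gauss-Seidel] macro 1: S0 reads c1=2 → after 1×micro: 1; S1 reads c0=1 → after 1×micro: 6 ⇒ (c0=1, c1=6)
[Gauss-Seidel] macro 2: S0 reads c1=6 → after 1×micro: 2; S1 reads c0=2 → after 1×micro: 16 ⇒ (c0=2, c1=16)
[Gauss-Seidel] macro 3: S0 reads c1=16 → after 1×micro: 1; S1 reads c0=1 → after 1×micro: 34 ⇒ (c0=1, c1=34)

first divergence at macro-step: 2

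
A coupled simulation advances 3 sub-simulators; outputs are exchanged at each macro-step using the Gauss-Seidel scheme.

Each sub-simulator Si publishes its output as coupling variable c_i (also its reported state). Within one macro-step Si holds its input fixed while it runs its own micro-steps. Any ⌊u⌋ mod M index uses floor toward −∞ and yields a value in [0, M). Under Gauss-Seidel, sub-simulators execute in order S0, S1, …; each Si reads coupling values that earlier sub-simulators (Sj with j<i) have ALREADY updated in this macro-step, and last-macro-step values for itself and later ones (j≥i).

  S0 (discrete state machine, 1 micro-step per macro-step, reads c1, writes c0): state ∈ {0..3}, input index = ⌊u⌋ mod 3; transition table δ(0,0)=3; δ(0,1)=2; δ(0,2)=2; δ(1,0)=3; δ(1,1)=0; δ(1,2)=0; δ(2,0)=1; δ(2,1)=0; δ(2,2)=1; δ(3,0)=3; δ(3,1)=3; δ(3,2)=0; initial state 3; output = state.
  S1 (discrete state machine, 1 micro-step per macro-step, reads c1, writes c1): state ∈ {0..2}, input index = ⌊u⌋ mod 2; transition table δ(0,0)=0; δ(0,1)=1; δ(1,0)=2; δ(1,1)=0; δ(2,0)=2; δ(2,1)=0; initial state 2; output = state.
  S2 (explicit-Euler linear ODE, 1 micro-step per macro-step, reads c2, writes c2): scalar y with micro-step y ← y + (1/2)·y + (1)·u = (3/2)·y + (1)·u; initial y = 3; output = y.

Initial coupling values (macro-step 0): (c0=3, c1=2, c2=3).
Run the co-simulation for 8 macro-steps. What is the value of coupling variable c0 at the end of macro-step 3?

c0 at macro-step 3 = 1

macro 1: S0 reads c1=2 → after 1×micro: 0; S1 reads c1=2 → after 1×micro: 2; S2 reads c2=3 → after 1×micro: 15/2 ⇒ (c0=0, c1=2, c2=15/2)
macro 2: S0 reads c1=2 → after 1×micro: 2; S1 reads c1=2 → after 1×micro: 2; S2 reads c2=15/2 → after 1×micro: 75/4 ⇒ (c0=2, c1=2, c2=75/4)
macro 3: S0 reads c1=2 → after 1×micro: 1; S1 reads c1=2 → after 1×micro: 2; S2 reads c2=75/4 → after 1×micro: 375/8 ⇒ (c0=1, c1=2, c2=375/8)
macro 4: S0 reads c1=2 → after 1×micro: 0; S1 reads c1=2 → after 1×micro: 2; S2 reads c2=375/8 → after 1×micro: 1875/16 ⇒ (c0=0, c1=2, c2=1875/16)
macro 5: S0 reads c1=2 → after 1×micro: 2; S1 reads c1=2 → after 1×micro: 2; S2 reads c2=1875/16 → after 1×micro: 9375/32 ⇒ (c0=2, c1=2, c2=9375/32)
macro 6: S0 reads c1=2 → after 1×micro: 1; S1 reads c1=2 → after 1×micro: 2; S2 reads c2=9375/32 → after 1×micro: 46875/64 ⇒ (c0=1, c1=2, c2=46875/64)
macro 7: S0 reads c1=2 → after 1×micro: 0; S1 reads c1=2 → after 1×micro: 2; S2 reads c2=46875/64 → after 1×micro: 234375/128 ⇒ (c0=0, c1=2, c2=234375/128)
macro 8: S0 reads c1=2 → after 1×micro: 2; S1 reads c1=2 → after 1×micro: 2; S2 reads c2=234375/128 → after 1×micro: 1171875/256 ⇒ (c0=2, c1=2, c2=1171875/256)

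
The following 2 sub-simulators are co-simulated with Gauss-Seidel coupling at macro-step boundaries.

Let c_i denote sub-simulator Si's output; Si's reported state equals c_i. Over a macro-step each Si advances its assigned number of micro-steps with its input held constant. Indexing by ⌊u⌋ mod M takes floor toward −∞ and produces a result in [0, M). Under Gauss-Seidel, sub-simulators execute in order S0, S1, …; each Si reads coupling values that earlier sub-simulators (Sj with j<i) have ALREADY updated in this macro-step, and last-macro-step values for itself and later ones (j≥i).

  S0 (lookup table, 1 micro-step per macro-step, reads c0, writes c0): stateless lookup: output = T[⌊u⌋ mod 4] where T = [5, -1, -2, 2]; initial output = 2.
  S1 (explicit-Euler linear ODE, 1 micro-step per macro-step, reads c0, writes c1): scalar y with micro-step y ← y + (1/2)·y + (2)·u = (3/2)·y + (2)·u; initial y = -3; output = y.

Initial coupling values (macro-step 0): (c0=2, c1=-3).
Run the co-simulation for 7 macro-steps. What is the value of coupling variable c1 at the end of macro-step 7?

macro 1: S0 reads c0=2 → after 1×micro: -2; S1 reads c0=-2 → after 1×micro: -17/2 ⇒ (c0=-2, c1=-17/2)
macro 2: S0 reads c0=-2 → after 1×micro: -2; S1 reads c0=-2 → after 1×micro: -67/4 ⇒ (c0=-2, c1=-67/4)
macro 3: S0 reads c0=-2 → after 1×micro: -2; S1 reads c0=-2 → after 1×micro: -233/8 ⇒ (c0=-2, c1=-233/8)
macro 4: S0 reads c0=-2 → after 1×micro: -2; S1 reads c0=-2 → after 1×micro: -763/16 ⇒ (c0=-2, c1=-763/16)
macro 5: S0 reads c0=-2 → after 1×micro: -2; S1 reads c0=-2 → after 1×micro: -2417/32 ⇒ (c0=-2, c1=-2417/32)
macro 6: S0 reads c0=-2 → after 1×micro: -2; S1 reads c0=-2 → after 1×micro: -7507/64 ⇒ (c0=-2, c1=-7507/64)
macro 7: S0 reads c0=-2 → after 1×micro: -2; S1 reads c0=-2 → after 1×micro: -23033/128 ⇒ (c0=-2, c1=-23033/128)

c1 at macro-step 7 = -23033/128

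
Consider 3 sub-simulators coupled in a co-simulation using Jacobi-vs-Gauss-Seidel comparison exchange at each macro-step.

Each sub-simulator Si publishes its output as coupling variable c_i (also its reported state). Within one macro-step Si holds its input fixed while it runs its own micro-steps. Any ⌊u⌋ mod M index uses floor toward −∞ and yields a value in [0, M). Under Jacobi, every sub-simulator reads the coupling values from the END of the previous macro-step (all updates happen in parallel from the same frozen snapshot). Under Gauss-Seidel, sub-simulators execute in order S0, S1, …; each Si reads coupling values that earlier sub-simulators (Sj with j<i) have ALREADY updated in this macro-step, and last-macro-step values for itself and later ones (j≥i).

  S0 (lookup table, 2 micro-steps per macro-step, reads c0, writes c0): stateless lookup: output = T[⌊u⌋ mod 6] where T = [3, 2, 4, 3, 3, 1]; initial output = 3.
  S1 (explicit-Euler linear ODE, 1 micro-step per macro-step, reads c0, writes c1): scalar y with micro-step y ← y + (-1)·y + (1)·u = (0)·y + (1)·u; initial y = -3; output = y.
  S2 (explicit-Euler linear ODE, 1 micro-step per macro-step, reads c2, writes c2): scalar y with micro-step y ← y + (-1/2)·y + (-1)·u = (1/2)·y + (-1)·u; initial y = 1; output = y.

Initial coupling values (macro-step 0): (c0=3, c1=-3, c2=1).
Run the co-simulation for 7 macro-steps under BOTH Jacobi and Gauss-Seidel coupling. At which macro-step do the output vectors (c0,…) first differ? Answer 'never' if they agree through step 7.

[Jacobi] macro 1: S0 reads c0=3 → after 2×micro: 3; S1 reads c0=3 → after 1×micro: 3; S2 reads c2=1 → after 1×micro: -1/2 ⇒ (c0=3, c1=3, c2=-1/2)
[Jacobi] macro 2: S0 reads c0=3 → after 2×micro: 3; S1 reads c0=3 → after 1×micro: 3; S2 reads c2=-1/2 → after 1×micro: 1/4 ⇒ (c0=3, c1=3, c2=1/4)
[Jacobi] macro 3: S0 reads c0=3 → after 2×micro: 3; S1 reads c0=3 → after 1×micro: 3; S2 reads c2=1/4 → after 1×micro: -1/8 ⇒ (c0=3, c1=3, c2=-1/8)
[Jacobi] macro 4: S0 reads c0=3 → after 2×micro: 3; S1 reads c0=3 → after 1×micro: 3; S2 reads c2=-1/8 → after 1×micro: 1/16 ⇒ (c0=3, c1=3, c2=1/16)
[Jacobi] macro 5: S0 reads c0=3 → after 2×micro: 3; S1 reads c0=3 → after 1×micro: 3; S2 reads c2=1/16 → after 1×micro: -1/32 ⇒ (c0=3, c1=3, c2=-1/32)
[Jacobi] macro 6: S0 reads c0=3 → after 2×micro: 3; S1 reads c0=3 → after 1×micro: 3; S2 reads c2=-1/32 → after 1×micro: 1/64 ⇒ (c0=3, c1=3, c2=1/64)
[Jacobi] macro 7: S0 reads c0=3 → after 2×micro: 3; S1 reads c0=3 → after 1×micro: 3; S2 reads c2=1/64 → after 1×micro: -1/128 ⇒ (c0=3, c1=3, c2=-1/128)
[Gauss-Seidel] macro 1: S0 reads c0=3 → after 2×micro: 3; S1 reads c0=3 → after 1×micro: 3; S2 reads c2=1 → after 1×micro: -1/2 ⇒ (c0=3, c1=3, c2=-1/2)
[Gauss-Seidel] macro 2: S0 reads c0=3 → after 2×micro: 3; S1 reads c0=3 → after 1×micro: 3; S2 reads c2=-1/2 → after 1×micro: 1/4 ⇒ (c0=3, c1=3, c2=1/4)
[Gauss-Seidel] macro 3: S0 reads c0=3 → after 2×micro: 3; S1 reads c0=3 → after 1×micro: 3; S2 reads c2=1/4 → after 1×micro: -1/8 ⇒ (c0=3, c1=3, c2=-1/8)
[Gauss-Seidel] macro 4: S0 reads c0=3 → after 2×micro: 3; S1 reads c0=3 → after 1×micro: 3; S2 reads c2=-1/8 → after 1×micro: 1/16 ⇒ (c0=3, c1=3, c2=1/16)
[Gauss-Seidel] macro 5: S0 reads c0=3 → after 2×micro: 3; S1 reads c0=3 → after 1×micro: 3; S2 reads c2=1/16 → after 1×micro: -1/32 ⇒ (c0=3, c1=3, c2=-1/32)
[Gauss-Seidel] macro 6: S0 reads c0=3 → after 2×micro: 3; S1 reads c0=3 → after 1×micro: 3; S2 reads c2=-1/32 → after 1×micro: 1/64 ⇒ (c0=3, c1=3, c2=1/64)
[Gauss-Seidel] macro 7: S0 reads c0=3 → after 2×micro: 3; S1 reads c0=3 → after 1×micro: 3; S2 reads c2=1/64 → after 1×micro: -1/128 ⇒ (c0=3, c1=3, c2=-1/128)

first divergence at macro-step: never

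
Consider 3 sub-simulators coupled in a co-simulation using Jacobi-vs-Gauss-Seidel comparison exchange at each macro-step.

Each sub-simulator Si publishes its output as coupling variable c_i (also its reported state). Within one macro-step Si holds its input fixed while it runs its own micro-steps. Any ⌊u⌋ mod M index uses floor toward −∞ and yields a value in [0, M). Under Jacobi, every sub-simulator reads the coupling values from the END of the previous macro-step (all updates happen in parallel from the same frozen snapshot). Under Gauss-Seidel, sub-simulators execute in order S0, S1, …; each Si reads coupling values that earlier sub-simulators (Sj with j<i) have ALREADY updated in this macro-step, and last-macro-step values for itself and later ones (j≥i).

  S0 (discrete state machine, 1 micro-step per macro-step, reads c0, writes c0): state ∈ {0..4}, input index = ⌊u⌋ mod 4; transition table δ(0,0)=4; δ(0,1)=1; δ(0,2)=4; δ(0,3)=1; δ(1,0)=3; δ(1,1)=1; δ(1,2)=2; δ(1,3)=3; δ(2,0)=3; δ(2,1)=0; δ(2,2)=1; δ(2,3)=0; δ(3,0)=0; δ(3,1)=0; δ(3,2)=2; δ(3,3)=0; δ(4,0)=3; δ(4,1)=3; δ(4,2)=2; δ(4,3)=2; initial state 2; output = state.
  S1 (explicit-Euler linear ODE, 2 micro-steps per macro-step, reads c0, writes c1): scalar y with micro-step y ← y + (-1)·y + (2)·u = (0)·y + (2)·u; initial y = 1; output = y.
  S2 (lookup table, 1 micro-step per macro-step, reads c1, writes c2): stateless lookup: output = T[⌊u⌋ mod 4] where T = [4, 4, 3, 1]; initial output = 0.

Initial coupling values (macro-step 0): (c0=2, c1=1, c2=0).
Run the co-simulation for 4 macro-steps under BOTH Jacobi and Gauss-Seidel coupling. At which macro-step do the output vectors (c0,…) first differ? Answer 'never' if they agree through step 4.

first divergence at macro-step: 1

[Jacobi] macro 1: S0 reads c0=2 → after 1×micro: 1; S1 reads c0=2 → after 2×micro: 4; S2 reads c1=1 → after 1×micro: 4 ⇒ (c0=1, c1=4, c2=4)
[Jacobi] macro 2: S0 reads c0=1 → after 1×micro: 1; S1 reads c0=1 → after 2×micro: 2; S2 reads c1=4 → after 1×micro: 4 ⇒ (c0=1, c1=2, c2=4)
[Jacobi] macro 3: S0 reads c0=1 → after 1×micro: 1; S1 reads c0=1 → after 2×micro: 2; S2 reads c1=2 → after 1×micro: 3 ⇒ (c0=1, c1=2, c2=3)
[Jacobi] macro 4: S0 reads c0=1 → after 1×micro: 1; S1 reads c0=1 → after 2×micro: 2; S2 reads c1=2 → after 1×micro: 3 ⇒ (c0=1, c1=2, c2=3)
[Gauss-Seidel] macro 1: S0 reads c0=2 → after 1×micro: 1; S1 reads c0=1 → after 2×micro: 2; S2 reads c1=2 → after 1×micro: 3 ⇒ (c0=1, c1=2, c2=3)
[Gauss-Seidel] macro 2: S0 reads c0=1 → after 1×micro: 1; S1 reads c0=1 → after 2×micro: 2; S2 reads c1=2 → after 1×micro: 3 ⇒ (c0=1, c1=2, c2=3)
[Gauss-Seidel] macro 3: S0 reads c0=1 → after 1×micro: 1; S1 reads c0=1 → after 2×micro: 2; S2 reads c1=2 → after 1×micro: 3 ⇒ (c0=1, c1=2, c2=3)
[Gauss-Seidel] macro 4: S0 reads c0=1 → after 1×micro: 1; S1 reads c0=1 → after 2×micro: 2; S2 reads c1=2 → after 1×micro: 3 ⇒ (c0=1, c1=2, c2=3)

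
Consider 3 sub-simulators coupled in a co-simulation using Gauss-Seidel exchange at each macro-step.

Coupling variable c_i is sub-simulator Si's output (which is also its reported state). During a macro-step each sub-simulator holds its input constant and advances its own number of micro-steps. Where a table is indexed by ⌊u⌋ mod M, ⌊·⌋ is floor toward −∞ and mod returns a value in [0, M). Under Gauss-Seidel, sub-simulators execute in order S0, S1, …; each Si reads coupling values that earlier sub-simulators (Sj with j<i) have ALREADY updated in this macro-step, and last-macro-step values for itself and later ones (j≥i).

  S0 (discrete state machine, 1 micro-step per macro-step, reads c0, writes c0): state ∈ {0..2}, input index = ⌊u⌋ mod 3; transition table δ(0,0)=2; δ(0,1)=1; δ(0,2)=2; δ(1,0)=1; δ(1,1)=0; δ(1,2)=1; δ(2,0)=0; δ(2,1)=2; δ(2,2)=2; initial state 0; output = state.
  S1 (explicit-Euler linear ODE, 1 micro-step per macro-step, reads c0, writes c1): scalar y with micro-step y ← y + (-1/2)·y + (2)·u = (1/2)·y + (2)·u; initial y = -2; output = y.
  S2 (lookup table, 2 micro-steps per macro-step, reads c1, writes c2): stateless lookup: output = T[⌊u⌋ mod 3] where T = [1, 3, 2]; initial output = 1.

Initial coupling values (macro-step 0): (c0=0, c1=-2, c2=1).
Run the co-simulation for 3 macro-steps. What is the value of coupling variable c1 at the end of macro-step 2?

macro 1: S0 reads c0=0 → after 1×micro: 2; S1 reads c0=2 → after 1×micro: 3; S2 reads c1=3 → after 2×micro: 1 ⇒ (c0=2, c1=3, c2=1)
macro 2: S0 reads c0=2 → after 1×micro: 2; S1 reads c0=2 → after 1×micro: 11/2; S2 reads c1=11/2 → after 2×micro: 2 ⇒ (c0=2, c1=11/2, c2=2)
macro 3: S0 reads c0=2 → after 1×micro: 2; S1 reads c0=2 → after 1×micro: 27/4; S2 reads c1=27/4 → after 2×micro: 1 ⇒ (c0=2, c1=27/4, c2=1)

c1 at macro-step 2 = 11/2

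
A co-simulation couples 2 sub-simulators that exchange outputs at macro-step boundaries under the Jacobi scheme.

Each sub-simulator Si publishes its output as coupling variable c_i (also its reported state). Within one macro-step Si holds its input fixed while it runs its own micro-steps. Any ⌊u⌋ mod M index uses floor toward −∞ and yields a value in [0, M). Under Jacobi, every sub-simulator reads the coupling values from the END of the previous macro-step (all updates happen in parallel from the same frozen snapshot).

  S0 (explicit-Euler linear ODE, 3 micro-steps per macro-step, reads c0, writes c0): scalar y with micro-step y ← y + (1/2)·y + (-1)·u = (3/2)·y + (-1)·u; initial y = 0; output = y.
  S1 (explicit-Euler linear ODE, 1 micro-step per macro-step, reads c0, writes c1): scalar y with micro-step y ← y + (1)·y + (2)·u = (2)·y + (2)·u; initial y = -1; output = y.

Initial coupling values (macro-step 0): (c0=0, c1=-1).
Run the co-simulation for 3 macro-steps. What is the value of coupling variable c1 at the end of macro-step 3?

c1 at macro-step 3 = -8

macro 1: S0 reads c0=0 → after 3×micro: 0; S1 reads c0=0 → after 1×micro: -2 ⇒ (c0=0, c1=-2)
macro 2: S0 reads c0=0 → after 3×micro: 0; S1 reads c0=0 → after 1×micro: -4 ⇒ (c0=0, c1=-4)
macro 3: S0 reads c0=0 → after 3×micro: 0; S1 reads c0=0 → after 1×micro: -8 ⇒ (c0=0, c1=-8)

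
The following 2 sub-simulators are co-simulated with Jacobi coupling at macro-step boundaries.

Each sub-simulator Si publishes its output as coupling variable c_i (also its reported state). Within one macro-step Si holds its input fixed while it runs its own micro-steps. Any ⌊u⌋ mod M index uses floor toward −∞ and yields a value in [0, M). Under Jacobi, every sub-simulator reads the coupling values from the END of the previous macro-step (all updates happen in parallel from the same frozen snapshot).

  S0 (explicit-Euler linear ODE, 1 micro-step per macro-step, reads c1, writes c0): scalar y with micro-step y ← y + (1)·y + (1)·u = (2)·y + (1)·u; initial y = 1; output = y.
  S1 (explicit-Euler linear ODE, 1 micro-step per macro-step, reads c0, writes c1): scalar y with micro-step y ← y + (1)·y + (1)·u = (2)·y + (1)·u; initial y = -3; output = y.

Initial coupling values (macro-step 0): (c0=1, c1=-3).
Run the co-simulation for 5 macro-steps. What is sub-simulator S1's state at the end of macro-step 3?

macro 1: S0 reads c1=-3 → after 1×micro: -1; S1 reads c0=1 → after 1×micro: -5 ⇒ (c0=-1, c1=-5)
macro 2: S0 reads c1=-5 → after 1×micro: -7; S1 reads c0=-1 → after 1×micro: -11 ⇒ (c0=-7, c1=-11)
macro 3: S0 reads c1=-11 → after 1×micro: -25; S1 reads c0=-7 → after 1×micro: -29 ⇒ (c0=-25, c1=-29)
macro 4: S0 reads c1=-29 → after 1×micro: -79; S1 reads c0=-25 → after 1×micro: -83 ⇒ (c0=-79, c1=-83)
macro 5: S0 reads c1=-83 → after 1×micro: -241; S1 reads c0=-79 → after 1×micro: -245 ⇒ (c0=-241, c1=-245)

S1 state at macro-step 3 = -29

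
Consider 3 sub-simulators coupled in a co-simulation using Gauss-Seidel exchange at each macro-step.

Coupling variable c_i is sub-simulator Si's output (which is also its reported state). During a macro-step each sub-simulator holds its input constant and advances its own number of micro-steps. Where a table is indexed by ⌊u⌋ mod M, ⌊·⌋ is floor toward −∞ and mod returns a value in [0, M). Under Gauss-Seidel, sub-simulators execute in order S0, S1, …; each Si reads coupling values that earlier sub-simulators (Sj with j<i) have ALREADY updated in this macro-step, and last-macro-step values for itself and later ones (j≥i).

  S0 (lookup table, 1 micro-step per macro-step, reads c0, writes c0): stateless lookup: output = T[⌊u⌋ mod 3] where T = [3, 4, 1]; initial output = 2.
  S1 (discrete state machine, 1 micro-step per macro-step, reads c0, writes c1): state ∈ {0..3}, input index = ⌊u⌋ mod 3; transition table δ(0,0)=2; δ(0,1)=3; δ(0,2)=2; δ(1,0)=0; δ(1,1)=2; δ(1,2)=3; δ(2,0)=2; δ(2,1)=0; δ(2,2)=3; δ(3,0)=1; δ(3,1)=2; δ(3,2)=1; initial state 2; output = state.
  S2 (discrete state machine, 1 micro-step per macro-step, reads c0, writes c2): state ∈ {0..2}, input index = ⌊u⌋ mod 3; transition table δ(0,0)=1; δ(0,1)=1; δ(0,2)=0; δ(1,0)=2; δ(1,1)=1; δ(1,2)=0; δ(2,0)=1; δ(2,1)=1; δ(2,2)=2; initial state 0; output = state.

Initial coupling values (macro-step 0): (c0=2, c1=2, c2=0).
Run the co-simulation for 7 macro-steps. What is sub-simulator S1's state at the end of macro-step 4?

S1 state at macro-step 4 = 0

macro 1: S0 reads c0=2 → after 1×micro: 1; S1 reads c0=1 → after 1×micro: 0; S2 reads c0=1 → after 1×micro: 1 ⇒ (c0=1, c1=0, c2=1)
macro 2: S0 reads c0=1 → after 1×micro: 4; S1 reads c0=4 → after 1×micro: 3; S2 reads c0=4 → after 1×micro: 1 ⇒ (c0=4, c1=3, c2=1)
macro 3: S0 reads c0=4 → after 1×micro: 4; S1 reads c0=4 → after 1×micro: 2; S2 reads c0=4 → after 1×micro: 1 ⇒ (c0=4, c1=2, c2=1)
macro 4: S0 reads c0=4 → after 1×micro: 4; S1 reads c0=4 → after 1×micro: 0; S2 reads c0=4 → after 1×micro: 1 ⇒ (c0=4, c1=0, c2=1)
macro 5: S0 reads c0=4 → after 1×micro: 4; S1 reads c0=4 → after 1×micro: 3; S2 reads c0=4 → after 1×micro: 1 ⇒ (c0=4, c1=3, c2=1)
macro 6: S0 reads c0=4 → after 1×micro: 4; S1 reads c0=4 → after 1×micro: 2; S2 reads c0=4 → after 1×micro: 1 ⇒ (c0=4, c1=2, c2=1)
macro 7: S0 reads c0=4 → after 1×micro: 4; S1 reads c0=4 → after 1×micro: 0; S2 reads c0=4 → after 1×micro: 1 ⇒ (c0=4, c1=0, c2=1)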